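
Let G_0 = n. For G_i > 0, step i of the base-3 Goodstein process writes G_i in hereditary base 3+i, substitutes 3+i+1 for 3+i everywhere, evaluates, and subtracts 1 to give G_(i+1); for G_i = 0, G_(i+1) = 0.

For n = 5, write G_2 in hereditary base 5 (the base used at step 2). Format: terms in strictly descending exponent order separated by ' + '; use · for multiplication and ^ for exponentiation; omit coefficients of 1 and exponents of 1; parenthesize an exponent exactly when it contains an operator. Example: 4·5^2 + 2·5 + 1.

[0] 5 ≡ 3 + 2 (base 3). Lift 4: 6. −1: 5.
[1] 5 ≡ 4 + 1 (base 4). Lift 5: 6. −1: 5.

5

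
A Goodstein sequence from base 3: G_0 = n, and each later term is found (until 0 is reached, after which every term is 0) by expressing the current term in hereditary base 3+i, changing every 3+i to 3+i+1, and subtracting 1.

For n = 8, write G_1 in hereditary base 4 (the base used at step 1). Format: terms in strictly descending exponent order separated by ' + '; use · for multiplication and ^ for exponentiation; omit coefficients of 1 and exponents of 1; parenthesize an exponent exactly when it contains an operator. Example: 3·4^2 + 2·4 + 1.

base 3: 8 = 2·3 + 2; at 4: 2·4 + 2 = 10; next = 9
base 4: 9 = 2·4 + 1; at 5: 2·5 + 1 = 11; next = 10

2·4 + 1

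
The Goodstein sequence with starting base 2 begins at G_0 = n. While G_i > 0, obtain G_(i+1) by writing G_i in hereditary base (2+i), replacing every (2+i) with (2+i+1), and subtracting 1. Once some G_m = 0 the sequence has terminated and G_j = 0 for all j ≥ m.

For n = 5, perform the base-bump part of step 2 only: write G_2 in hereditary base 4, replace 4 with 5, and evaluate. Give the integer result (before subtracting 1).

step 0: 5 = 2^2 + 1; sub 3 for 2: 3^3 + 1; = 28; G_1 = 28−1 = 27
step 1: 27 = 3^3; sub 4 for 3: 4^4; = 256; G_2 = 256−1 = 255

468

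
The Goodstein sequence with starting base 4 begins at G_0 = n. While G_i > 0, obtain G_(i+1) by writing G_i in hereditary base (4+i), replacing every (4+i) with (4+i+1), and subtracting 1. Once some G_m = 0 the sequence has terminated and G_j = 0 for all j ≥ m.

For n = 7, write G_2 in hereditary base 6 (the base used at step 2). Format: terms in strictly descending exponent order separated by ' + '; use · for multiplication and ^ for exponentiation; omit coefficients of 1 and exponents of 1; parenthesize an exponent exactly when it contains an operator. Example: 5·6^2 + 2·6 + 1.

G_0=7  [base 4] 4 + 3  →[4↦5]→  5 + 3 = 8  −1 ⇒ G_1=7
G_1=7  [base 5] 5 + 2  →[5↦6]→  6 + 2 = 8  −1 ⇒ G_2=7
G_2=7  [base 6] 6 + 1  →[6↦7]→  7 + 1 = 8  −1 ⇒ G_3=7

6 + 1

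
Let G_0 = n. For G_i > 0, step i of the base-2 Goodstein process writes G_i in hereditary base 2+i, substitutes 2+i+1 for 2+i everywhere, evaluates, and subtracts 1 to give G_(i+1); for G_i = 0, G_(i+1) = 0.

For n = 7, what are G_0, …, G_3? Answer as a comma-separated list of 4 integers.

7, 30, 259, 3127

[0] 7 ≡ 2^2 + 2 + 1 (base 2). Lift 3: 31. −1: 30.
[1] 30 ≡ 3^3 + 3 (base 3). Lift 4: 260. −1: 259.
[2] 259 ≡ 4^4 + 3 (base 4). Lift 5: 3128. −1: 3127.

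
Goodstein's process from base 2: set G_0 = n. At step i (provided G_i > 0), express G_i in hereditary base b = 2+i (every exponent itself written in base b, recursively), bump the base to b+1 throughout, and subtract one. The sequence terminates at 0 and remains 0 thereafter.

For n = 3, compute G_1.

3

step 0: 3 = 2 + 1; sub 3 for 2: 3 + 1; = 4; G_1 = 4−1 = 3
step 1: 3 = 3; sub 4 for 3: 4; = 4; G_2 = 4−1 = 3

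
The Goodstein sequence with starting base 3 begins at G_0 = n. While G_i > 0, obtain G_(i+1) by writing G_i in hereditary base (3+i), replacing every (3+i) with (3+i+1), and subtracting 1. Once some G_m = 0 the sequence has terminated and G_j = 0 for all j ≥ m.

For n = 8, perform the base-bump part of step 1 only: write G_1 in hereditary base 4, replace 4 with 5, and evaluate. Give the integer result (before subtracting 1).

11

G_0 = 8. HB_3(8) = 2·3 + 2. Bump = 10. G_1 = 9.
G_1 = 9. HB_4(9) = 2·4 + 1. Bump = 11. G_2 = 10.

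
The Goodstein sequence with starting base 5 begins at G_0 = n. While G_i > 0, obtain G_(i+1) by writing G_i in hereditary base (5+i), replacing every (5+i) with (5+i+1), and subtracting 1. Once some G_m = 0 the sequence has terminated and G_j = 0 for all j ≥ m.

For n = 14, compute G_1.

i=0: 14 = 2·5 + 4 (b=5); 5→6: 2·6 + 4 = 16; 16−1 = 15
i=1: 15 = 2·6 + 3 (b=6); 6→7: 2·7 + 3 = 17; 17−1 = 16

15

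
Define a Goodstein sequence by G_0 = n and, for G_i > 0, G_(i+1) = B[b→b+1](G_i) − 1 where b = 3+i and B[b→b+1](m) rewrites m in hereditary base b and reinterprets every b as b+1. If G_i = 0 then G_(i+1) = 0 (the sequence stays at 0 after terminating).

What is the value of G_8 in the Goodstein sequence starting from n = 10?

[0] 10 ≡ 3^2 + 1 (base 3). Lift 4: 17. −1: 16.
[1] 16 ≡ 4^2 (base 4). Lift 5: 25. −1: 24.
[2] 24 ≡ 4·5 + 4 (base 5). Lift 6: 28. −1: 27.
[3] 27 ≡ 4·6 + 3 (base 6). Lift 7: 31. −1: 30.
[4] 30 ≡ 4·7 + 2 (base 7). Lift 8: 34. −1: 33.
[5] 33 ≡ 4·8 + 1 (base 8). Lift 9: 37. −1: 36.
[6] 36 ≡ 4·9 (base 9). Lift 10: 40. −1: 39.
[7] 39 ≡ 3·10 + 9 (base 10). Lift 11: 42. −1: 41.

41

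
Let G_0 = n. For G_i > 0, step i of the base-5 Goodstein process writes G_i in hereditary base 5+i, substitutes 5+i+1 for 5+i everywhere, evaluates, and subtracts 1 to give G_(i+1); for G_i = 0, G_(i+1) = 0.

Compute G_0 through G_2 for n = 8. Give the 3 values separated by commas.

8 —HB5→ 5 + 3 —bump→ 6 + 3 = 9 —(−1)→ 8
8 —HB6→ 6 + 2 —bump→ 7 + 2 = 9 —(−1)→ 8

8, 8, 8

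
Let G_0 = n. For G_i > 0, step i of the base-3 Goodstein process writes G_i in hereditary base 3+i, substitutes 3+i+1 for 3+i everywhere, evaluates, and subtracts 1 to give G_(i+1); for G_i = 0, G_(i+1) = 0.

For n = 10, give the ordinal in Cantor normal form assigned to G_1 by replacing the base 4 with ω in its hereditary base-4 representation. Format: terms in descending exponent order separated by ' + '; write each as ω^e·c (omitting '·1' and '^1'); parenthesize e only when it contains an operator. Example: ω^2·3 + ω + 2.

ω^2

step 0: 10 = 3^2 + 1; sub 4 for 3: 4^2 + 1; = 17; G_1 = 17−1 = 16
step 1: 16 = 4^2; sub 5 for 4: 5^2; = 25; G_2 = 25−1 = 24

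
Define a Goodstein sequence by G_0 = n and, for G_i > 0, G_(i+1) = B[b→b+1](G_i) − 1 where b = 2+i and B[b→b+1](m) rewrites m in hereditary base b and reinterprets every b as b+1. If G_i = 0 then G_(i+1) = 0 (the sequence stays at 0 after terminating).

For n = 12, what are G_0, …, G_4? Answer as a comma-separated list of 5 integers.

G_0=12  [base 2] 2^(2 + 1) + 2^2  →[2↦3]→  3^(3 + 1) + 3^3 = 108  −1 ⇒ G_1=107
G_1=107  [base 3] 3^(3 + 1) + 2·3^2 + 2·3 + 2  →[3↦4]→  4^(4 + 1) + 2·4^2 + 2·4 + 2 = 1066  −1 ⇒ G_2=1065
G_2=1065  [base 4] 4^(4 + 1) + 2·4^2 + 2·4 + 1  →[4↦5]→  5^(5 + 1) + 2·5^2 + 2·5 + 1 = 15686  −1 ⇒ G_3=15685
G_3=15685  [base 5] 5^(5 + 1) + 2·5^2 + 2·5  →[5↦6]→  6^(6 + 1) + 2·6^2 + 2·6 = 280020  −1 ⇒ G_4=280019

12, 107, 1065, 15685, 280019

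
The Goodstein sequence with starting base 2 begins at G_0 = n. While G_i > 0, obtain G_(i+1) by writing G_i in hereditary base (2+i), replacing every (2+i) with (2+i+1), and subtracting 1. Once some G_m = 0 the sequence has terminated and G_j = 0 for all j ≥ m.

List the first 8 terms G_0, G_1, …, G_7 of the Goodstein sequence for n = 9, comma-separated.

base 2: 9 = 2^(2 + 1) + 1; at 3: 3^(3 + 1) + 1 = 82; next = 81
base 3: 81 = 3^(3 + 1); at 4: 4^(4 + 1) = 1024; next = 1023
base 4: 1023 = 3·4^4 + 3·4^3 + 3·4^2 + 3·4 + 3; at 5: 3·5^5 + 3·5^3 + 3·5^2 + 3·5 + 3 = 9843; next = 9842
base 5: 9842 = 3·5^5 + 3·5^3 + 3·5^2 + 3·5 + 2; at 6: 3·6^6 + 3·6^3 + 3·6^2 + 3·6 + 2 = 140744; next = 140743
base 6: 140743 = 3·6^6 + 3·6^3 + 3·6^2 + 3·6 + 1; at 7: 3·7^7 + 3·7^3 + 3·7^2 + 3·7 + 1 = 2471827; next = 2471826
base 7: 2471826 = 3·7^7 + 3·7^3 + 3·7^2 + 3·7; at 8: 3·8^8 + 3·8^3 + 3·8^2 + 3·8 = 50333400; next = 50333399
base 8: 50333399 = 3·8^8 + 3·8^3 + 3·8^2 + 2·8 + 7; at 9: 3·9^9 + 3·9^3 + 3·9^2 + 2·9 + 7 = 1162263922; next = 1162263921

9, 81, 1023, 9842, 140743, 2471826, 50333399, 1162263921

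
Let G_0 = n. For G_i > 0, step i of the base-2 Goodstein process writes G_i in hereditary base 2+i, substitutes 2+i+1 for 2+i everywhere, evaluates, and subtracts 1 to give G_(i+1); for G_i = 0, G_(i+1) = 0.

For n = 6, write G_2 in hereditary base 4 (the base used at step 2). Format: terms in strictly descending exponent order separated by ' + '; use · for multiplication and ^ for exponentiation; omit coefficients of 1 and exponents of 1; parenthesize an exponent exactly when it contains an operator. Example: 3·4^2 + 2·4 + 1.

G_0=6  [base 2] 2^2 + 2  →[2↦3]→  3^3 + 3 = 30  −1 ⇒ G_1=29
G_1=29  [base 3] 3^3 + 2  →[3↦4]→  4^4 + 2 = 258  −1 ⇒ G_2=257
G_2=257  [base 4] 4^4 + 1  →[4↦5]→  5^5 + 1 = 3126  −1 ⇒ G_3=3125

4^4 + 1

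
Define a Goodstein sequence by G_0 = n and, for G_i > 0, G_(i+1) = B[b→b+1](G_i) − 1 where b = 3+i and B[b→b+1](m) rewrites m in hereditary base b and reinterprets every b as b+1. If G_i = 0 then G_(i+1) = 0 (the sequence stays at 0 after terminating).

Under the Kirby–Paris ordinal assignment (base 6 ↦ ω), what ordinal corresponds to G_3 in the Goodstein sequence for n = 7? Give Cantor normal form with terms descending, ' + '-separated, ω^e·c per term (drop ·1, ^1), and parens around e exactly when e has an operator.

[0] 7 ≡ 2·3 + 1 (base 3). Lift 4: 9. −1: 8.
[1] 8 ≡ 2·4 (base 4). Lift 5: 10. −1: 9.
[2] 9 ≡ 5 + 4 (base 5). Lift 6: 10. −1: 9.

ω + 3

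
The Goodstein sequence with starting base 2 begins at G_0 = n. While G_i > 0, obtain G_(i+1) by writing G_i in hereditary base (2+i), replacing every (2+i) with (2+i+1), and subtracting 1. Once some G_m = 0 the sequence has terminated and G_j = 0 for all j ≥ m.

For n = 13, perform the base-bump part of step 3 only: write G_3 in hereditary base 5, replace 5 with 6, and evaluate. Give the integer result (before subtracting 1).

step 0: 13 = 2^(2 + 1) + 2^2 + 1; sub 3 for 2: 3^(3 + 1) + 3^3 + 1; = 109; G_1 = 109−1 = 108
step 1: 108 = 3^(3 + 1) + 3^3; sub 4 for 3: 4^(4 + 1) + 4^4; = 1280; G_2 = 1280−1 = 1279
step 2: 1279 = 4^(4 + 1) + 3·4^3 + 3·4^2 + 3·4 + 3; sub 5 for 4: 5^(5 + 1) + 3·5^3 + 3·5^2 + 3·5 + 3; = 16093; G_3 = 16093−1 = 16092
step 3: 16092 = 5^(5 + 1) + 3·5^3 + 3·5^2 + 3·5 + 2; sub 6 for 5: 6^(6 + 1) + 3·6^3 + 3·6^2 + 3·6 + 2; = 280712; G_4 = 280712−1 = 280711

280712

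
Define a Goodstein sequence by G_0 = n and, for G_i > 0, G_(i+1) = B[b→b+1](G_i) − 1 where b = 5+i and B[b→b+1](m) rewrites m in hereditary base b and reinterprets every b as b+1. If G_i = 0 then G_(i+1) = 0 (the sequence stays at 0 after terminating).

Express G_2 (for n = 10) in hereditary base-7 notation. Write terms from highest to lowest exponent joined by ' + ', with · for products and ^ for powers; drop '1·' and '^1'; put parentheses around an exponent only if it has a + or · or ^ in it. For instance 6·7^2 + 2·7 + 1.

G_0 = 10. HB_5(10) = 2·5. Bump = 12. G_1 = 11.
G_1 = 11. HB_6(11) = 6 + 5. Bump = 12. G_2 = 11.
G_2 = 11. HB_7(11) = 7 + 4. Bump = 12. G_3 = 11.

7 + 4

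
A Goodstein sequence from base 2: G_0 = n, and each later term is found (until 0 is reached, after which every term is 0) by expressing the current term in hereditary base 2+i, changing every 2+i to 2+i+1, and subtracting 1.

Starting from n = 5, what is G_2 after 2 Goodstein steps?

5 —HB2→ 2^2 + 1 —bump→ 3^3 + 1 = 28 —(−1)→ 27
27 —HB3→ 3^3 —bump→ 4^4 = 256 —(−1)→ 255
255 —HB4→ 3·4^3 + 3·4^2 + 3·4 + 3 —bump→ 3·5^3 + 3·5^2 + 3·5 + 3 = 468 —(−1)→ 467

255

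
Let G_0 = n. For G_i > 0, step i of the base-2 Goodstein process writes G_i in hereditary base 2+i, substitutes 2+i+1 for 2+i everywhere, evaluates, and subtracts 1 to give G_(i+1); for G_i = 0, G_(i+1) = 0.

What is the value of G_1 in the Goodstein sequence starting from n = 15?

111

(0) 15|_2 = 2^(2 + 1) + 2^2 + 2 + 1 ↦ 3^(3 + 1) + 3^3 + 3 + 1|_3 = 112 ⇒ 111
(1) 111|_3 = 3^(3 + 1) + 3^3 + 3 ↦ 4^(4 + 1) + 4^4 + 4|_4 = 1284 ⇒ 1283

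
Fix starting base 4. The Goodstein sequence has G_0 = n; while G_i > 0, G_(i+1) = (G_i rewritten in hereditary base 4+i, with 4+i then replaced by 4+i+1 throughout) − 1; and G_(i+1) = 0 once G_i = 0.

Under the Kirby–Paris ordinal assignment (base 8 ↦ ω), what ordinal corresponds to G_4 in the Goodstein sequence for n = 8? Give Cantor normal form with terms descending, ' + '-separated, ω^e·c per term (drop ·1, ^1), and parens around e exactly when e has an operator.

ω + 1

G_0 = 8. HB_4(8) = 2·4. Bump = 10. G_1 = 9.
G_1 = 9. HB_5(9) = 5 + 4. Bump = 10. G_2 = 9.
G_2 = 9. HB_6(9) = 6 + 3. Bump = 10. G_3 = 9.
G_3 = 9. HB_7(9) = 7 + 2. Bump = 10. G_4 = 9.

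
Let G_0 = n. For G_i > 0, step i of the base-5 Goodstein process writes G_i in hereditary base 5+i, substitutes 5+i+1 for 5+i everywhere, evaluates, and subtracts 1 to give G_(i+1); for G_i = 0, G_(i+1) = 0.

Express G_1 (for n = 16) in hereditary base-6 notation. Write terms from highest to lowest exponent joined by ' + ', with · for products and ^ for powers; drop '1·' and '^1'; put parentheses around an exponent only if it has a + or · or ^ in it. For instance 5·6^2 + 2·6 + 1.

G_0=16  [base 5] 3·5 + 1  →[5↦6]→  3·6 + 1 = 19  −1 ⇒ G_1=18
G_1=18  [base 6] 3·6  →[6↦7]→  3·7 = 21  −1 ⇒ G_2=20

3·6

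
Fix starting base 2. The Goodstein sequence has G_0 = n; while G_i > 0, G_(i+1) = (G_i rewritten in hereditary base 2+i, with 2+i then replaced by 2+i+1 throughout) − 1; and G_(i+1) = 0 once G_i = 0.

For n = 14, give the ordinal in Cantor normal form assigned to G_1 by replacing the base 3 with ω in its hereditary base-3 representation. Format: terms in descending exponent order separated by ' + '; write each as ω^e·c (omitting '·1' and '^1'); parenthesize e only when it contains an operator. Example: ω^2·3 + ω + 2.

i=0: 14 = 2^(2 + 1) + 2^2 + 2 (b=2); 2→3: 3^(3 + 1) + 3^3 + 3 = 111; 111−1 = 110
i=1: 110 = 3^(3 + 1) + 3^3 + 2 (b=3); 3→4: 4^(4 + 1) + 4^4 + 2 = 1282; 1282−1 = 1281

ω^(ω + 1) + ω^ω + 2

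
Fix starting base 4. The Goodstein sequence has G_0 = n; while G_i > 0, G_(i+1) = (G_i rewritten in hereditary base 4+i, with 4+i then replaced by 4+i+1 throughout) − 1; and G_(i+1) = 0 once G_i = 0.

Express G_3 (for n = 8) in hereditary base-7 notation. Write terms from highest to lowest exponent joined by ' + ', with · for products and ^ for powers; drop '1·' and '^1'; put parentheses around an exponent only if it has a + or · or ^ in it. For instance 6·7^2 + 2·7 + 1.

7 + 2

step 0: 8 = 2·4; sub 5 for 4: 2·5; = 10; G_1 = 10−1 = 9
step 1: 9 = 5 + 4; sub 6 for 5: 6 + 4; = 10; G_2 = 10−1 = 9
step 2: 9 = 6 + 3; sub 7 for 6: 7 + 3; = 10; G_3 = 10−1 = 9
step 3: 9 = 7 + 2; sub 8 for 7: 8 + 2; = 10; G_4 = 10−1 = 9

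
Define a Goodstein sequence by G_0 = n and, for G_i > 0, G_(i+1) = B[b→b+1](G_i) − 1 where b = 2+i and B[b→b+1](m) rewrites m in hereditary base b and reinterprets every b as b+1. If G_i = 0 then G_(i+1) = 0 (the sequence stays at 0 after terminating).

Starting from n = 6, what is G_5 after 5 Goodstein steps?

98039

G_0=6  [base 2] 2^2 + 2  →[2↦3]→  3^3 + 3 = 30  −1 ⇒ G_1=29
G_1=29  [base 3] 3^3 + 2  →[3↦4]→  4^4 + 2 = 258  −1 ⇒ G_2=257
G_2=257  [base 4] 4^4 + 1  →[4↦5]→  5^5 + 1 = 3126  −1 ⇒ G_3=3125
G_3=3125  [base 5] 5^5  →[5↦6]→  6^6 = 46656  −1 ⇒ G_4=46655
G_4=46655  [base 6] 5·6^5 + 5·6^4 + 5·6^3 + 5·6^2 + 5·6 + 5  →[6↦7]→  5·7^5 + 5·7^4 + 5·7^3 + 5·7^2 + 5·7 + 5 = 98040  −1 ⇒ G_5=98039
G_5=98039  [base 7] 5·7^5 + 5·7^4 + 5·7^3 + 5·7^2 + 5·7 + 4  →[7↦8]→  5·8^5 + 5·8^4 + 5·8^3 + 5·8^2 + 5·8 + 4 = 187244  −1 ⇒ G_6=187243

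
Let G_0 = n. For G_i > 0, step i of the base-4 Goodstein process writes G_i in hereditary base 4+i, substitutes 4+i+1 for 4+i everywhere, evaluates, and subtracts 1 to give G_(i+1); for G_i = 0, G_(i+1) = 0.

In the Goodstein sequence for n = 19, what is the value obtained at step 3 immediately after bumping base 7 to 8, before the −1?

step 0: 19 = 4^2 + 3; sub 5 for 4: 5^2 + 3; = 28; G_1 = 28−1 = 27
step 1: 27 = 5^2 + 2; sub 6 for 5: 6^2 + 2; = 38; G_2 = 38−1 = 37
step 2: 37 = 6^2 + 1; sub 7 for 6: 7^2 + 1; = 50; G_3 = 50−1 = 49

64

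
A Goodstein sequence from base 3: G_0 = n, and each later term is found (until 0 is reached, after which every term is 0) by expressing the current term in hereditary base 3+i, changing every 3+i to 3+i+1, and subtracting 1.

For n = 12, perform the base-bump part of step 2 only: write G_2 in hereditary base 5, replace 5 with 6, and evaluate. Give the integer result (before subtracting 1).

[0] 12 ≡ 3^2 + 3 (base 3). Lift 4: 20. −1: 19.
[1] 19 ≡ 4^2 + 3 (base 4). Lift 5: 28. −1: 27.

38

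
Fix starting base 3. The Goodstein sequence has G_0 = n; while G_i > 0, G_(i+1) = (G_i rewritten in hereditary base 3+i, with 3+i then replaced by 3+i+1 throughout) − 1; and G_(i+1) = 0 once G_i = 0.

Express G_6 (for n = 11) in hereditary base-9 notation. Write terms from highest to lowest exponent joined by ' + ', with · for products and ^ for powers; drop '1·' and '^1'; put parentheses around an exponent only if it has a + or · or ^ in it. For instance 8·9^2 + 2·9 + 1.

5·9 + 2

i=0: 11 = 3^2 + 2 (b=3); 3→4: 4^2 + 2 = 18; 18−1 = 17
i=1: 17 = 4^2 + 1 (b=4); 4→5: 5^2 + 1 = 26; 26−1 = 25
i=2: 25 = 5^2 (b=5); 5→6: 6^2 = 36; 36−1 = 35
i=3: 35 = 5·6 + 5 (b=6); 6→7: 5·7 + 5 = 40; 40−1 = 39
i=4: 39 = 5·7 + 4 (b=7); 7→8: 5·8 + 4 = 44; 44−1 = 43
i=5: 43 = 5·8 + 3 (b=8); 8→9: 5·9 + 3 = 48; 48−1 = 47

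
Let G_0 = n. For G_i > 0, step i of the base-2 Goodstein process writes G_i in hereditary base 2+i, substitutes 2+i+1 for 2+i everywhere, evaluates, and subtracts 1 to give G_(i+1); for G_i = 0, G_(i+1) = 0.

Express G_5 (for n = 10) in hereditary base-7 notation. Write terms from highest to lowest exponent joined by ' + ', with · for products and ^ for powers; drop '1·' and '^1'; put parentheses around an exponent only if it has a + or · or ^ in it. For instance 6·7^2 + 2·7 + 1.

base 2: 10 = 2^(2 + 1) + 2; at 3: 3^(3 + 1) + 3 = 84; next = 83
base 3: 83 = 3^(3 + 1) + 2; at 4: 4^(4 + 1) + 2 = 1026; next = 1025
base 4: 1025 = 4^(4 + 1) + 1; at 5: 5^(5 + 1) + 1 = 15626; next = 15625
base 5: 15625 = 5^(5 + 1); at 6: 6^(6 + 1) = 279936; next = 279935
base 6: 279935 = 5·6^6 + 5·6^5 + 5·6^4 + 5·6^3 + 5·6^2 + 5·6 + 5; at 7: 5·7^7 + 5·7^5 + 5·7^4 + 5·7^3 + 5·7^2 + 5·7 + 5 = 4215755; next = 4215754
base 7: 4215754 = 5·7^7 + 5·7^5 + 5·7^4 + 5·7^3 + 5·7^2 + 5·7 + 4; at 8: 5·8^8 + 5·8^5 + 5·8^4 + 5·8^3 + 5·8^2 + 5·8 + 4 = 84073324; next = 84073323

5·7^7 + 5·7^5 + 5·7^4 + 5·7^3 + 5·7^2 + 5·7 + 4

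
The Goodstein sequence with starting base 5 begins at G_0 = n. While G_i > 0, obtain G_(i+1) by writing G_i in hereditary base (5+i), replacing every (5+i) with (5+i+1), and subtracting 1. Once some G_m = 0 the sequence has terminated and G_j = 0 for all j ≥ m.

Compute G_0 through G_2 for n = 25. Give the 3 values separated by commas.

25, 35, 39

G_0=25  [base 5] 5^2  →[5↦6]→  6^2 = 36  −1 ⇒ G_1=35
G_1=35  [base 6] 5·6 + 5  →[6↦7]→  5·7 + 5 = 40  −1 ⇒ G_2=39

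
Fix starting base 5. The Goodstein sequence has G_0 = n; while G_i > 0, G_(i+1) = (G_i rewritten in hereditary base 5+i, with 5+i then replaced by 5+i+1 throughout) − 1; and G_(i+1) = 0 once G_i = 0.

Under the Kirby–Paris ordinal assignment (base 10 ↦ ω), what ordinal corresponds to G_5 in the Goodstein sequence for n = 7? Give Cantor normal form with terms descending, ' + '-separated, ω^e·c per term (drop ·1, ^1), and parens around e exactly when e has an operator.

G_0 = 7. HB_5(7) = 5 + 2. Bump = 8. G_1 = 7.
G_1 = 7. HB_6(7) = 6 + 1. Bump = 8. G_2 = 7.
G_2 = 7. HB_7(7) = 7. Bump = 8. G_3 = 7.
G_3 = 7. HB_8(7) = 7. Bump = 7. G_4 = 6.
G_4 = 6. HB_9(6) = 6. Bump = 6. G_5 = 5.

5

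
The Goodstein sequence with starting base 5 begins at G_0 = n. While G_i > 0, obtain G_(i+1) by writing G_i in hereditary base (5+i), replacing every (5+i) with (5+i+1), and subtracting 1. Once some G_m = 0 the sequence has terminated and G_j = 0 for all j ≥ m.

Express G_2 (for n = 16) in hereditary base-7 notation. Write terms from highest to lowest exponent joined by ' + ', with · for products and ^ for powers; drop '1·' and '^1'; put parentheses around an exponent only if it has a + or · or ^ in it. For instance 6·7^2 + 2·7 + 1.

2·7 + 6

G_0=16  [base 5] 3·5 + 1  →[5↦6]→  3·6 + 1 = 19  −1 ⇒ G_1=18
G_1=18  [base 6] 3·6  →[6↦7]→  3·7 = 21  −1 ⇒ G_2=20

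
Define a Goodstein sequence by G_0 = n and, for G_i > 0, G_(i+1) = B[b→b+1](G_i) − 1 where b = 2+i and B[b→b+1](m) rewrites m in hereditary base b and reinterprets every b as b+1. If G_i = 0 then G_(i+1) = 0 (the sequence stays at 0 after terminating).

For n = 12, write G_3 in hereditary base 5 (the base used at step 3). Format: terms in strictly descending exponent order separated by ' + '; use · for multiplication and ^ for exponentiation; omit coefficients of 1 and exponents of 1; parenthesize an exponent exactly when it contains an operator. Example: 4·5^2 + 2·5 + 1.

(0) 12|_2 = 2^(2 + 1) + 2^2 ↦ 3^(3 + 1) + 3^3|_3 = 108 ⇒ 107
(1) 107|_3 = 3^(3 + 1) + 2·3^2 + 2·3 + 2 ↦ 4^(4 + 1) + 2·4^2 + 2·4 + 2|_4 = 1066 ⇒ 1065
(2) 1065|_4 = 4^(4 + 1) + 2·4^2 + 2·4 + 1 ↦ 5^(5 + 1) + 2·5^2 + 2·5 + 1|_5 = 15686 ⇒ 15685
(3) 15685|_5 = 5^(5 + 1) + 2·5^2 + 2·5 ↦ 6^(6 + 1) + 2·6^2 + 2·6|_6 = 280020 ⇒ 280019

5^(5 + 1) + 2·5^2 + 2·5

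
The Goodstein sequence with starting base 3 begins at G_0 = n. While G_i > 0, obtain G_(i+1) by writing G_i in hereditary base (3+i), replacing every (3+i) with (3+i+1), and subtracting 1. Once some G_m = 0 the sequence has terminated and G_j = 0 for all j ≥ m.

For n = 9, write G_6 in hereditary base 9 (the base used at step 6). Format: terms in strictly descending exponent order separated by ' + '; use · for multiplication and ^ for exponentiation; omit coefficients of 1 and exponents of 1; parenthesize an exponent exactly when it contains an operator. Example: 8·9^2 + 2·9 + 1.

2·9 + 6

step 0: 9 = 3^2; sub 4 for 3: 4^2; = 16; G_1 = 16−1 = 15
step 1: 15 = 3·4 + 3; sub 5 for 4: 3·5 + 3; = 18; G_2 = 18−1 = 17
step 2: 17 = 3·5 + 2; sub 6 for 5: 3·6 + 2; = 20; G_3 = 20−1 = 19
step 3: 19 = 3·6 + 1; sub 7 for 6: 3·7 + 1; = 22; G_4 = 22−1 = 21
step 4: 21 = 3·7; sub 8 for 7: 3·8; = 24; G_5 = 24−1 = 23
step 5: 23 = 2·8 + 7; sub 9 for 8: 2·9 + 7; = 25; G_6 = 25−1 = 24
step 6: 24 = 2·9 + 6; sub 10 for 9: 2·10 + 6; = 26; G_7 = 26−1 = 25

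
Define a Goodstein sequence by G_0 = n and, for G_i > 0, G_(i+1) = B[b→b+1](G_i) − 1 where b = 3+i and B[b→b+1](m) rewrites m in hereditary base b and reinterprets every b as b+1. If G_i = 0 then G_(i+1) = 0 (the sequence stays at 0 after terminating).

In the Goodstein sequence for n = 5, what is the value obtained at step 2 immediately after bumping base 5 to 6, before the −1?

G_0 = 5. HB_3(5) = 3 + 2. Bump = 6. G_1 = 5.
G_1 = 5. HB_4(5) = 4 + 1. Bump = 6. G_2 = 5.
G_2 = 5. HB_5(5) = 5. Bump = 6. G_3 = 5.

6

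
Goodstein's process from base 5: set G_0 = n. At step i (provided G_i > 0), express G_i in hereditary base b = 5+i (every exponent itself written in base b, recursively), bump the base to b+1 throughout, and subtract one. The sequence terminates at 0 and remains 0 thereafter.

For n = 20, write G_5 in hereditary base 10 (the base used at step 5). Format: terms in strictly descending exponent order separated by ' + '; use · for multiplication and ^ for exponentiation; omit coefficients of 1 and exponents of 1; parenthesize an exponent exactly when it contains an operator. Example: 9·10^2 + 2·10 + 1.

20 —HB5→ 4·5 —bump→ 4·6 = 24 —(−1)→ 23
23 —HB6→ 3·6 + 5 —bump→ 3·7 + 5 = 26 —(−1)→ 25
25 —HB7→ 3·7 + 4 —bump→ 3·8 + 4 = 28 —(−1)→ 27
27 —HB8→ 3·8 + 3 —bump→ 3·9 + 3 = 30 —(−1)→ 29
29 —HB9→ 3·9 + 2 —bump→ 3·10 + 2 = 32 —(−1)→ 31

3·10 + 1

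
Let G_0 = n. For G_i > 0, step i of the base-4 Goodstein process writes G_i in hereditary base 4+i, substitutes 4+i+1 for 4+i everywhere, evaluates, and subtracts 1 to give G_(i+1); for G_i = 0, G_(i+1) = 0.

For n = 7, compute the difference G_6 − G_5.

[0] 7 ≡ 4 + 3 (base 4). Lift 5: 8. −1: 7.
[1] 7 ≡ 5 + 2 (base 5). Lift 6: 8. −1: 7.
[2] 7 ≡ 6 + 1 (base 6). Lift 7: 8. −1: 7.
[3] 7 ≡ 7 (base 7). Lift 8: 8. −1: 7.
[4] 7 ≡ 7 (base 8). Lift 9: 7. −1: 6.
[5] 6 ≡ 6 (base 9). Lift 10: 6. −1: 5.

-1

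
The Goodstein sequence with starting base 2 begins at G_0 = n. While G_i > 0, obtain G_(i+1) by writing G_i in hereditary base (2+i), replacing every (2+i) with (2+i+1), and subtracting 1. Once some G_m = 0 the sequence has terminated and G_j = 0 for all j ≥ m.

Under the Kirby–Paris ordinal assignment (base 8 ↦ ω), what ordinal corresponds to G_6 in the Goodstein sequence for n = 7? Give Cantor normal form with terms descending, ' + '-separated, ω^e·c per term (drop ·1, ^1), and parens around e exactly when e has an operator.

i=0: 7 = 2^2 + 2 + 1 (b=2); 2→3: 3^3 + 3 + 1 = 31; 31−1 = 30
i=1: 30 = 3^3 + 3 (b=3); 3→4: 4^4 + 4 = 260; 260−1 = 259
i=2: 259 = 4^4 + 3 (b=4); 4→5: 5^5 + 3 = 3128; 3128−1 = 3127
i=3: 3127 = 5^5 + 2 (b=5); 5→6: 6^6 + 2 = 46658; 46658−1 = 46657
i=4: 46657 = 6^6 + 1 (b=6); 6→7: 7^7 + 1 = 823544; 823544−1 = 823543
i=5: 823543 = 7^7 (b=7); 7→8: 8^8 = 16777216; 16777216−1 = 16777215
i=6: 16777215 = 7·8^7 + 7·8^6 + 7·8^5 + 7·8^4 + 7·8^3 + 7·8^2 + 7·8 + 7 (b=8); 8→9: 7·9^7 + 7·9^6 + 7·9^5 + 7·9^4 + 7·9^3 + 7·9^2 + 7·9 + 7 = 37665880; 37665880−1 = 37665879

ω^7·7 + ω^6·7 + ω^5·7 + ω^4·7 + ω^3·7 + ω^2·7 + ω·7 + 7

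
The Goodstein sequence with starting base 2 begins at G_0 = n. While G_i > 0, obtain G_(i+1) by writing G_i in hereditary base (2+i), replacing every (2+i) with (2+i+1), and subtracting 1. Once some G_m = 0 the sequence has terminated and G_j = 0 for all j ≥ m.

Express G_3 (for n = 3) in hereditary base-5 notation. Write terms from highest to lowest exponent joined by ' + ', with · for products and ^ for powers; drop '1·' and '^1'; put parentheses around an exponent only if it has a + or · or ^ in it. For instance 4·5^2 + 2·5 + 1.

2

base 2: 3 = 2 + 1; at 3: 3 + 1 = 4; next = 3
base 3: 3 = 3; at 4: 4 = 4; next = 3
base 4: 3 = 3; at 5: 3 = 3; next = 2
base 5: 2 = 2; at 6: 2 = 2; next = 1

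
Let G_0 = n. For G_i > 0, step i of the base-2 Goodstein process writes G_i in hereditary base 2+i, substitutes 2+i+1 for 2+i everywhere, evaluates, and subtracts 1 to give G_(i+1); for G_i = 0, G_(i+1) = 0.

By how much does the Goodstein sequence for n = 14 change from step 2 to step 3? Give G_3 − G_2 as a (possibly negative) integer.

17469

[0] 14 ≡ 2^(2 + 1) + 2^2 + 2 (base 2). Lift 3: 111. −1: 110.
[1] 110 ≡ 3^(3 + 1) + 3^3 + 2 (base 3). Lift 4: 1282. −1: 1281.
[2] 1281 ≡ 4^(4 + 1) + 4^4 + 1 (base 4). Lift 5: 18751. −1: 18750.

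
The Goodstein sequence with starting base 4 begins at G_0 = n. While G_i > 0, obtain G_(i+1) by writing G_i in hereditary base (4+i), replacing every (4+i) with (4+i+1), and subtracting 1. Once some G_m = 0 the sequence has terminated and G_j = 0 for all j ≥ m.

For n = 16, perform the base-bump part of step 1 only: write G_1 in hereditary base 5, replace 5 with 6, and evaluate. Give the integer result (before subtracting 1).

step 0: 16 = 4^2; sub 5 for 4: 5^2; = 25; G_1 = 25−1 = 24
step 1: 24 = 4·5 + 4; sub 6 for 5: 4·6 + 4; = 28; G_2 = 28−1 = 27

28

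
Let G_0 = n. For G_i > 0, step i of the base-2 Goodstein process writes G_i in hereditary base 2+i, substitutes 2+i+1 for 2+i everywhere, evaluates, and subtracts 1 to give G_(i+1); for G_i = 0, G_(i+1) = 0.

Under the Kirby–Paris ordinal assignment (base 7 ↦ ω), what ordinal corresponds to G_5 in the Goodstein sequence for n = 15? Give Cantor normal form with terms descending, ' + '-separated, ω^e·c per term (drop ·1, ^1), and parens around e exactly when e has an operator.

ω^(ω + 1) + ω^ω

step 0: 15 = 2^(2 + 1) + 2^2 + 2 + 1; sub 3 for 2: 3^(3 + 1) + 3^3 + 3 + 1; = 112; G_1 = 112−1 = 111
step 1: 111 = 3^(3 + 1) + 3^3 + 3; sub 4 for 3: 4^(4 + 1) + 4^4 + 4; = 1284; G_2 = 1284−1 = 1283
step 2: 1283 = 4^(4 + 1) + 4^4 + 3; sub 5 for 4: 5^(5 + 1) + 5^5 + 3; = 18753; G_3 = 18753−1 = 18752
step 3: 18752 = 5^(5 + 1) + 5^5 + 2; sub 6 for 5: 6^(6 + 1) + 6^6 + 2; = 326594; G_4 = 326594−1 = 326593
step 4: 326593 = 6^(6 + 1) + 6^6 + 1; sub 7 for 6: 7^(7 + 1) + 7^7 + 1; = 6588345; G_5 = 6588345−1 = 6588344
step 5: 6588344 = 7^(7 + 1) + 7^7; sub 8 for 7: 8^(8 + 1) + 8^8; = 150994944; G_6 = 150994944−1 = 150994943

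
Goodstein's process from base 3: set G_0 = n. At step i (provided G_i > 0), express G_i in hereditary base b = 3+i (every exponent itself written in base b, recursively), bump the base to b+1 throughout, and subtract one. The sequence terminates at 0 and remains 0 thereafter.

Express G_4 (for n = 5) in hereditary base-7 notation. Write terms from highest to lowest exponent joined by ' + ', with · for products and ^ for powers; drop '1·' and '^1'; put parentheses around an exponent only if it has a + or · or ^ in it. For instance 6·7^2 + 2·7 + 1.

[0] 5 ≡ 3 + 2 (base 3). Lift 4: 6. −1: 5.
[1] 5 ≡ 4 + 1 (base 4). Lift 5: 6. −1: 5.
[2] 5 ≡ 5 (base 5). Lift 6: 6. −1: 5.
[3] 5 ≡ 5 (base 6). Lift 7: 5. −1: 4.
[4] 4 ≡ 4 (base 7). Lift 8: 4. −1: 3.

4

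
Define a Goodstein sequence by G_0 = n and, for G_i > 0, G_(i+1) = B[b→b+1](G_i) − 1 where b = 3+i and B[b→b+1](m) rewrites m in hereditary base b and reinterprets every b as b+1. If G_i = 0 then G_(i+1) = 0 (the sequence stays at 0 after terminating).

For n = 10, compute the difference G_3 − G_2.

i=0: 10 = 3^2 + 1 (b=3); 3→4: 4^2 + 1 = 17; 17−1 = 16
i=1: 16 = 4^2 (b=4); 4→5: 5^2 = 25; 25−1 = 24
i=2: 24 = 4·5 + 4 (b=5); 5→6: 4·6 + 4 = 28; 28−1 = 27

3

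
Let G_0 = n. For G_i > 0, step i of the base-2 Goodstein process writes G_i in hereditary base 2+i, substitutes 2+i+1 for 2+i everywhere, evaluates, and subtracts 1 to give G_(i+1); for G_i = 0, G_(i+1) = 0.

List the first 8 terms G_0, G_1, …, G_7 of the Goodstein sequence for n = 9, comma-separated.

9, 81, 1023, 9842, 140743, 2471826, 50333399, 1162263921

9 —HB2→ 2^(2 + 1) + 1 —bump→ 3^(3 + 1) + 1 = 82 —(−1)→ 81
81 —HB3→ 3^(3 + 1) —bump→ 4^(4 + 1) = 1024 —(−1)→ 1023
1023 —HB4→ 3·4^4 + 3·4^3 + 3·4^2 + 3·4 + 3 —bump→ 3·5^5 + 3·5^3 + 3·5^2 + 3·5 + 3 = 9843 —(−1)→ 9842
9842 —HB5→ 3·5^5 + 3·5^3 + 3·5^2 + 3·5 + 2 —bump→ 3·6^6 + 3·6^3 + 3·6^2 + 3·6 + 2 = 140744 —(−1)→ 140743
140743 —HB6→ 3·6^6 + 3·6^3 + 3·6^2 + 3·6 + 1 —bump→ 3·7^7 + 3·7^3 + 3·7^2 + 3·7 + 1 = 2471827 —(−1)→ 2471826
2471826 —HB7→ 3·7^7 + 3·7^3 + 3·7^2 + 3·7 —bump→ 3·8^8 + 3·8^3 + 3·8^2 + 3·8 = 50333400 —(−1)→ 50333399
50333399 —HB8→ 3·8^8 + 3·8^3 + 3·8^2 + 2·8 + 7 —bump→ 3·9^9 + 3·9^3 + 3·9^2 + 2·9 + 7 = 1162263922 —(−1)→ 1162263921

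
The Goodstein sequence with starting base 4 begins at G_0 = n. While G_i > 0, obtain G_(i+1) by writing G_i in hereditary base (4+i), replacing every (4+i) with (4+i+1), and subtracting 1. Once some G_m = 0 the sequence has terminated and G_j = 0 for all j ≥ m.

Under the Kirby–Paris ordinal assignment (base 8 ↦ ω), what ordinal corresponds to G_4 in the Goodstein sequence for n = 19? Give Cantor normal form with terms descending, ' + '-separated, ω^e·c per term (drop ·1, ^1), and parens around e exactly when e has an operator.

step 0: 19 = 4^2 + 3; sub 5 for 4: 5^2 + 3; = 28; G_1 = 28−1 = 27
step 1: 27 = 5^2 + 2; sub 6 for 5: 6^2 + 2; = 38; G_2 = 38−1 = 37
step 2: 37 = 6^2 + 1; sub 7 for 6: 7^2 + 1; = 50; G_3 = 50−1 = 49
step 3: 49 = 7^2; sub 8 for 7: 8^2; = 64; G_4 = 64−1 = 63

ω·7 + 7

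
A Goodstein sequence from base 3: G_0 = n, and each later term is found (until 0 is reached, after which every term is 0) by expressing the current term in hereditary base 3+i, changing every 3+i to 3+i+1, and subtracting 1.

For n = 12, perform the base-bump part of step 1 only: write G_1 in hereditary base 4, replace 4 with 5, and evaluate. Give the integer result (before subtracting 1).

28

(0) 12|_3 = 3^2 + 3 ↦ 4^2 + 4|_4 = 20 ⇒ 19
(1) 19|_4 = 4^2 + 3 ↦ 5^2 + 3|_5 = 28 ⇒ 27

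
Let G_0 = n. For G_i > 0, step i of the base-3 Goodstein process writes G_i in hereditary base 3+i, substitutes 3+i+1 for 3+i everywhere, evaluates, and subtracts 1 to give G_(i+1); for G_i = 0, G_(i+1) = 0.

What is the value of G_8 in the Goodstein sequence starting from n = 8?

G_0 = 8. HB_3(8) = 2·3 + 2. Bump = 10. G_1 = 9.
G_1 = 9. HB_4(9) = 2·4 + 1. Bump = 11. G_2 = 10.
G_2 = 10. HB_5(10) = 2·5. Bump = 12. G_3 = 11.
G_3 = 11. HB_6(11) = 6 + 5. Bump = 12. G_4 = 11.
G_4 = 11. HB_7(11) = 7 + 4. Bump = 12. G_5 = 11.
G_5 = 11. HB_8(11) = 8 + 3. Bump = 12. G_6 = 11.
G_6 = 11. HB_9(11) = 9 + 2. Bump = 12. G_7 = 11.
G_7 = 11. HB_10(11) = 10 + 1. Bump = 12. G_8 = 11.
G_8 = 11. HB_11(11) = 11. Bump = 12. G_9 = 11.

11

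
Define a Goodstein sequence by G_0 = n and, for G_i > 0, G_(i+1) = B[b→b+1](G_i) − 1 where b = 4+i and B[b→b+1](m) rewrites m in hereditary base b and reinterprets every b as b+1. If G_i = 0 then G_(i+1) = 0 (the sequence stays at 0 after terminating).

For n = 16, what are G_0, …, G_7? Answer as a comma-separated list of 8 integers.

16, 24, 27, 30, 33, 36, 39, 41

G_0 = 16. HB_4(16) = 4^2. Bump = 25. G_1 = 24.
G_1 = 24. HB_5(24) = 4·5 + 4. Bump = 28. G_2 = 27.
G_2 = 27. HB_6(27) = 4·6 + 3. Bump = 31. G_3 = 30.
G_3 = 30. HB_7(30) = 4·7 + 2. Bump = 34. G_4 = 33.
G_4 = 33. HB_8(33) = 4·8 + 1. Bump = 37. G_5 = 36.
G_5 = 36. HB_9(36) = 4·9. Bump = 40. G_6 = 39.
G_6 = 39. HB_10(39) = 3·10 + 9. Bump = 42. G_7 = 41.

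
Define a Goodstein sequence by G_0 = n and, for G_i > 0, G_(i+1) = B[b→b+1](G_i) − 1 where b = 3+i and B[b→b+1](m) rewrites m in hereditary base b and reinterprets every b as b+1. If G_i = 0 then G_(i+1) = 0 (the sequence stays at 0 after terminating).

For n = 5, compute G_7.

[0] 5 ≡ 3 + 2 (base 3). Lift 4: 6. −1: 5.
[1] 5 ≡ 4 + 1 (base 4). Lift 5: 6. −1: 5.
[2] 5 ≡ 5 (base 5). Lift 6: 6. −1: 5.
[3] 5 ≡ 5 (base 6). Lift 7: 5. −1: 4.
[4] 4 ≡ 4 (base 7). Lift 8: 4. −1: 3.
[5] 3 ≡ 3 (base 8). Lift 9: 3. −1: 2.
[6] 2 ≡ 2 (base 9). Lift 10: 2. −1: 1.

1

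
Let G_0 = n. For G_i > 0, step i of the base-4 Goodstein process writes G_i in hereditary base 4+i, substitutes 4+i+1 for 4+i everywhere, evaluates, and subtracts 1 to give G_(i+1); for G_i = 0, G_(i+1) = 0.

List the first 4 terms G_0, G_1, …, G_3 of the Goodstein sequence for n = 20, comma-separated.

20, 29, 39, 51

step 0: 20 = 4^2 + 4; sub 5 for 4: 5^2 + 5; = 30; G_1 = 30−1 = 29
step 1: 29 = 5^2 + 4; sub 6 for 5: 6^2 + 4; = 40; G_2 = 40−1 = 39
step 2: 39 = 6^2 + 3; sub 7 for 6: 7^2 + 3; = 52; G_3 = 52−1 = 51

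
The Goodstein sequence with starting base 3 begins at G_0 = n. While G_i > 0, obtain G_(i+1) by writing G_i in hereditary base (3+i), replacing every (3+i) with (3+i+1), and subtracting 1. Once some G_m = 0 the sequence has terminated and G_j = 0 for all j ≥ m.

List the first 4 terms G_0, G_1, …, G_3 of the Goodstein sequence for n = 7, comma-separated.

7, 8, 9, 9

[0] 7 ≡ 2·3 + 1 (base 3). Lift 4: 9. −1: 8.
[1] 8 ≡ 2·4 (base 4). Lift 5: 10. −1: 9.
[2] 9 ≡ 5 + 4 (base 5). Lift 6: 10. −1: 9.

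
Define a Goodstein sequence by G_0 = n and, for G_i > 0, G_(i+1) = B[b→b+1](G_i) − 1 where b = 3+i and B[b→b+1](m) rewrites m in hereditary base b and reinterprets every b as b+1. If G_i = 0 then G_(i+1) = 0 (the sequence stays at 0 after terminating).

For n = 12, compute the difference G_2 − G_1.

8

(0) 12|_3 = 3^2 + 3 ↦ 4^2 + 4|_4 = 20 ⇒ 19
(1) 19|_4 = 4^2 + 3 ↦ 5^2 + 3|_5 = 28 ⇒ 27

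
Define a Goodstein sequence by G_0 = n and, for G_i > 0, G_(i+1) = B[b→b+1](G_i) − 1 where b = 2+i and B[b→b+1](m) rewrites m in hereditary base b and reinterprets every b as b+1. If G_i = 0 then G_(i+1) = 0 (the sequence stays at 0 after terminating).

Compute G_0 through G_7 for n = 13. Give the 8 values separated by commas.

base 2: 13 = 2^(2 + 1) + 2^2 + 1; at 3: 3^(3 + 1) + 3^3 + 1 = 109; next = 108
base 3: 108 = 3^(3 + 1) + 3^3; at 4: 4^(4 + 1) + 4^4 = 1280; next = 1279
base 4: 1279 = 4^(4 + 1) + 3·4^3 + 3·4^2 + 3·4 + 3; at 5: 5^(5 + 1) + 3·5^3 + 3·5^2 + 3·5 + 3 = 16093; next = 16092
base 5: 16092 = 5^(5 + 1) + 3·5^3 + 3·5^2 + 3·5 + 2; at 6: 6^(6 + 1) + 3·6^3 + 3·6^2 + 3·6 + 2 = 280712; next = 280711
base 6: 280711 = 6^(6 + 1) + 3·6^3 + 3·6^2 + 3·6 + 1; at 7: 7^(7 + 1) + 3·7^3 + 3·7^2 + 3·7 + 1 = 5765999; next = 5765998
base 7: 5765998 = 7^(7 + 1) + 3·7^3 + 3·7^2 + 3·7; at 8: 8^(8 + 1) + 3·8^3 + 3·8^2 + 3·8 = 134219480; next = 134219479
base 8: 134219479 = 8^(8 + 1) + 3·8^3 + 3·8^2 + 2·8 + 7; at 9: 9^(9 + 1) + 3·9^3 + 3·9^2 + 2·9 + 7 = 3486786856; next = 3486786855

13, 108, 1279, 16092, 280711, 5765998, 134219479, 3486786855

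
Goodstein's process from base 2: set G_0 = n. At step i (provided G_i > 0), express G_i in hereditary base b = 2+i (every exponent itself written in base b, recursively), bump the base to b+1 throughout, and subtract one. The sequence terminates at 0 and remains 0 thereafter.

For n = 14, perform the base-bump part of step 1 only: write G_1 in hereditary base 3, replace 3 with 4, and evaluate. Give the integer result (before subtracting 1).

1282

step 0: 14 = 2^(2 + 1) + 2^2 + 2; sub 3 for 2: 3^(3 + 1) + 3^3 + 3; = 111; G_1 = 111−1 = 110
step 1: 110 = 3^(3 + 1) + 3^3 + 2; sub 4 for 3: 4^(4 + 1) + 4^4 + 2; = 1282; G_2 = 1282−1 = 1281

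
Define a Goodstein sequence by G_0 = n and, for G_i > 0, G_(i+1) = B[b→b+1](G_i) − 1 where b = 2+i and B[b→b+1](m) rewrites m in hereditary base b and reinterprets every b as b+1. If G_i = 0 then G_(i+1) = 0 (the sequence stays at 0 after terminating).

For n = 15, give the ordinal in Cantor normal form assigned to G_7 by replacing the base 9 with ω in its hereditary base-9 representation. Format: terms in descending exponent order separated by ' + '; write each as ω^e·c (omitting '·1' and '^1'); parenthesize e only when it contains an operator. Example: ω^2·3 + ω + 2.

ω^(ω + 1) + ω^7·7 + ω^6·7 + ω^5·7 + ω^4·7 + ω^3·7 + ω^2·7 + ω·7 + 6

base 2: 15 = 2^(2 + 1) + 2^2 + 2 + 1; at 3: 3^(3 + 1) + 3^3 + 3 + 1 = 112; next = 111
base 3: 111 = 3^(3 + 1) + 3^3 + 3; at 4: 4^(4 + 1) + 4^4 + 4 = 1284; next = 1283
base 4: 1283 = 4^(4 + 1) + 4^4 + 3; at 5: 5^(5 + 1) + 5^5 + 3 = 18753; next = 18752
base 5: 18752 = 5^(5 + 1) + 5^5 + 2; at 6: 6^(6 + 1) + 6^6 + 2 = 326594; next = 326593
base 6: 326593 = 6^(6 + 1) + 6^6 + 1; at 7: 7^(7 + 1) + 7^7 + 1 = 6588345; next = 6588344
base 7: 6588344 = 7^(7 + 1) + 7^7; at 8: 8^(8 + 1) + 8^8 = 150994944; next = 150994943
base 8: 150994943 = 8^(8 + 1) + 7·8^7 + 7·8^6 + 7·8^5 + 7·8^4 + 7·8^3 + 7·8^2 + 7·8 + 7; at 9: 9^(9 + 1) + 7·9^7 + 7·9^6 + 7·9^5 + 7·9^4 + 7·9^3 + 7·9^2 + 7·9 + 7 = 3524450281; next = 3524450280
base 9: 3524450280 = 9^(9 + 1) + 7·9^7 + 7·9^6 + 7·9^5 + 7·9^4 + 7·9^3 + 7·9^2 + 7·9 + 6; at 10: 10^(10 + 1) + 7·10^7 + 7·10^6 + 7·10^5 + 7·10^4 + 7·10^3 + 7·10^2 + 7·10 + 6 = 100077777776; next = 100077777775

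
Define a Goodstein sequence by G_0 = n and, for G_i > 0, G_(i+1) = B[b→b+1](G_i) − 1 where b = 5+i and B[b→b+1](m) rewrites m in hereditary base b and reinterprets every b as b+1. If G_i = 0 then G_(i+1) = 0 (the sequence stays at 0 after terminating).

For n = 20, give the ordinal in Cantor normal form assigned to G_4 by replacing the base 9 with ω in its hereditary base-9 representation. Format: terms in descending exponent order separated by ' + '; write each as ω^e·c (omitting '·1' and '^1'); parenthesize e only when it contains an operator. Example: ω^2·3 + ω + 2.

step 0: 20 = 4·5; sub 6 for 5: 4·6; = 24; G_1 = 24−1 = 23
step 1: 23 = 3·6 + 5; sub 7 for 6: 3·7 + 5; = 26; G_2 = 26−1 = 25
step 2: 25 = 3·7 + 4; sub 8 for 7: 3·8 + 4; = 28; G_3 = 28−1 = 27
step 3: 27 = 3·8 + 3; sub 9 for 8: 3·9 + 3; = 30; G_4 = 30−1 = 29
step 4: 29 = 3·9 + 2; sub 10 for 9: 3·10 + 2; = 32; G_5 = 32−1 = 31

ω·3 + 2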